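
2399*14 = 33586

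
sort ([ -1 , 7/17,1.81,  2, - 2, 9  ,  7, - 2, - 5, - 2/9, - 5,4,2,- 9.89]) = [-9.89  ,-5, - 5, - 2,-2,-1 , - 2/9, 7/17, 1.81, 2 , 2,4,7, 9]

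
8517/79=107 + 64/79= 107.81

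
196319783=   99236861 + 97082922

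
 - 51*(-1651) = 84201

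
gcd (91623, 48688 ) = 1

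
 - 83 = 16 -99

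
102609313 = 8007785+94601528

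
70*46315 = 3242050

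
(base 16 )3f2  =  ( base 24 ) 1I2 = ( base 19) 2f3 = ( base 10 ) 1010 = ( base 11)839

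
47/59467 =47/59467 =0.00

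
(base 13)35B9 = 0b1110110100100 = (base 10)7588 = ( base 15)23ad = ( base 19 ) 1207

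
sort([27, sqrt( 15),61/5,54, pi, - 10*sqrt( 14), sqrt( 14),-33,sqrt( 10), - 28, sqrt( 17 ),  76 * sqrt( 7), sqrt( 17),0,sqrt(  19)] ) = [ - 10*sqrt(14), - 33, - 28, 0,  pi, sqrt( 10), sqrt( 14 ), sqrt( 15 ),  sqrt( 17),  sqrt( 17 ),sqrt(19), 61/5,27,54 , 76*sqrt( 7)]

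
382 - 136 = 246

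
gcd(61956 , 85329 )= 9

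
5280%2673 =2607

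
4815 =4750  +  65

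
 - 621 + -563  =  -1184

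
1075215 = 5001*215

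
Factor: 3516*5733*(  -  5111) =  - 2^2*3^3*7^2*13^1*19^1*269^1*293^1 = - 103023592308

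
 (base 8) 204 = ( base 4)2010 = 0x84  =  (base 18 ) 76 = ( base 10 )132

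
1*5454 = 5454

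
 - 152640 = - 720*212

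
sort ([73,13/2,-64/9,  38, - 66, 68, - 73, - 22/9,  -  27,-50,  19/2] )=[ - 73,  -  66,  -  50, - 27,  -  64/9, - 22/9,  13/2 , 19/2 , 38, 68,73]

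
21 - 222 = - 201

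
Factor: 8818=2^1*4409^1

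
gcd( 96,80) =16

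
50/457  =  50/457 = 0.11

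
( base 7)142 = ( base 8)117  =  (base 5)304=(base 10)79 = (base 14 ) 59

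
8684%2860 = 104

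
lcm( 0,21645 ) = 0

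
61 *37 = 2257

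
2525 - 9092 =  - 6567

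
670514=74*9061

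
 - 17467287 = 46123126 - 63590413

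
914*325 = 297050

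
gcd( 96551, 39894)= 1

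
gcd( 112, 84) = 28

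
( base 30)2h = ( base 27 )2n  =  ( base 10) 77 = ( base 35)27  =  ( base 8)115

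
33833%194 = 77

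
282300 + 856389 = 1138689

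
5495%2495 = 505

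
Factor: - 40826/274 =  - 149 = - 149^1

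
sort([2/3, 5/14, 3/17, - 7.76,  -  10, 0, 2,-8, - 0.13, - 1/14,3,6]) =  [-10, - 8,  -  7.76, - 0.13,-1/14, 0,3/17,5/14, 2/3, 2,  3, 6]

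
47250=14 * 3375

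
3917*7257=28425669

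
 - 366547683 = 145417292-511964975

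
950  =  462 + 488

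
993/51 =19+8/17 = 19.47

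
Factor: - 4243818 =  - 2^1*3^1*47^1*101^1*149^1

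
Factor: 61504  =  2^6*31^2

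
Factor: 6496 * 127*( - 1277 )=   -  2^5*7^1 * 29^1*127^1 * 1277^1=- 1053514784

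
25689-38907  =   -13218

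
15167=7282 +7885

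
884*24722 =21854248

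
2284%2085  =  199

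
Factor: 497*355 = 5^1*7^1*71^2  =  176435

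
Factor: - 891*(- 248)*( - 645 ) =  - 2^3*3^5*5^1*11^1*31^1*43^1 = - 142524360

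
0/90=0 = 0.00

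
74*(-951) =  - 70374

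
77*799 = 61523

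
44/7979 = 44/7979 = 0.01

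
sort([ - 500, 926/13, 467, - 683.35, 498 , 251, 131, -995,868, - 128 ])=[ - 995, - 683.35  ,-500 , - 128,926/13,131, 251, 467, 498, 868] 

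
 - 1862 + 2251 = 389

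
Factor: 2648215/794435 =8977/2693 = 47^1*191^1*2693^ (-1)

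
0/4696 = 0 = 0.00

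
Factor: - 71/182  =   -2^( - 1)*7^( - 1) * 13^(-1)*71^1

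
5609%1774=287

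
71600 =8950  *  8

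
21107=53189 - 32082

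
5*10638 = 53190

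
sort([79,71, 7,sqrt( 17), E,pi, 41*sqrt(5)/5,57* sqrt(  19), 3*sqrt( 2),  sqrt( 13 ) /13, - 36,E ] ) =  [-36, sqrt(13) /13,E, E,pi, sqrt ( 17 ), 3*sqrt(2),7,41*sqrt( 5) /5,71, 79 , 57  *sqrt( 19)]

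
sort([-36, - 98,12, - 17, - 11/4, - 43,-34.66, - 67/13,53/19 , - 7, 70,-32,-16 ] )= [ - 98, - 43,  -  36, - 34.66,-32, - 17,-16,-7, - 67/13,-11/4,53/19,12,70 ]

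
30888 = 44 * 702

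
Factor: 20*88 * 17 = 2^5 * 5^1*11^1*17^1 = 29920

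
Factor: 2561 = 13^1*197^1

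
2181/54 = 40+ 7/18 = 40.39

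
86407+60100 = 146507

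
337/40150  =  337/40150 = 0.01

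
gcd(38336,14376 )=4792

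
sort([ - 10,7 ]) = [ - 10, 7 ] 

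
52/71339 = 52/71339=0.00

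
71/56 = 1 + 15/56 = 1.27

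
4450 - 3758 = 692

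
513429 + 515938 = 1029367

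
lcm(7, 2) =14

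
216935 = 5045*43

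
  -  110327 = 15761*( - 7)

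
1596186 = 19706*81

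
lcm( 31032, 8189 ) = 589608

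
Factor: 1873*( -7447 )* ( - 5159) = 71958923729 = 7^1 * 11^2* 67^1 * 677^1*1873^1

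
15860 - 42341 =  - 26481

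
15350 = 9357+5993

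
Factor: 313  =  313^1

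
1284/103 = 12 + 48/103 = 12.47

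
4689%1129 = 173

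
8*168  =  1344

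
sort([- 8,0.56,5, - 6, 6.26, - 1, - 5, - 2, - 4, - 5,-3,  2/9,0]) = [ - 8, - 6,  -  5, - 5, - 4 ,-3, - 2, - 1, 0,2/9, 0.56,5, 6.26]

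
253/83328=253/83328 = 0.00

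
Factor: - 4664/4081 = -2^3*7^( - 1)= - 8/7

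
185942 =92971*2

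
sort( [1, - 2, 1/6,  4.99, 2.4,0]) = [ - 2, 0, 1/6,1, 2.4,4.99]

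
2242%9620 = 2242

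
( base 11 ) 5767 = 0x1D97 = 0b1110110010111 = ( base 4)1312113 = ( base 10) 7575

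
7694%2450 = 344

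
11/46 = 11/46 = 0.24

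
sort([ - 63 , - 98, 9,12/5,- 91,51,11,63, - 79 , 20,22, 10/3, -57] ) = [ - 98, - 91, - 79, - 63, - 57,12/5,10/3,  9,11, 20,22, 51,63]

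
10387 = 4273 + 6114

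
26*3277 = 85202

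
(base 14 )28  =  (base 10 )36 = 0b100100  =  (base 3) 1100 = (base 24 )1c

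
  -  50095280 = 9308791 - 59404071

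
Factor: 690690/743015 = 66/71 =2^1 * 3^1*11^1*71^( - 1)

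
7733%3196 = 1341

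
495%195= 105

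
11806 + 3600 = 15406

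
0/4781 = 0 =0.00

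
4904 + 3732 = 8636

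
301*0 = 0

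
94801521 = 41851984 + 52949537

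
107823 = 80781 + 27042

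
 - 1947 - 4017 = - 5964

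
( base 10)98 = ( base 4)1202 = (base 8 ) 142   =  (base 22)4a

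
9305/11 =9305/11 =845.91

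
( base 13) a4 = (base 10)134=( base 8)206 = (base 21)68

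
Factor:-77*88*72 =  - 487872= - 2^6 * 3^2 * 7^1 *11^2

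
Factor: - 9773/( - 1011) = 29/3 = 3^ (  -  1)*29^1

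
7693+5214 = 12907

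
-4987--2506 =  - 2481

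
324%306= 18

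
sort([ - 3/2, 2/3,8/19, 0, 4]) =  [ - 3/2 , 0,8/19,2/3, 4]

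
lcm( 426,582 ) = 41322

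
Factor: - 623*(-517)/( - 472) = - 322091/472 = - 2^( - 3)*7^1*  11^1*47^1*59^( - 1 )*89^1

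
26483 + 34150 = 60633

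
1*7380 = 7380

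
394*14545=5730730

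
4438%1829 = 780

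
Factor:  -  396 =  - 2^2*3^2*11^1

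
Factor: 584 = 2^3*73^1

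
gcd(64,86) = 2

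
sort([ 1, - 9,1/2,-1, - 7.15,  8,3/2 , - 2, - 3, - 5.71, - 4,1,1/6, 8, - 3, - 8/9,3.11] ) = [ - 9, - 7.15, - 5.71,-4, - 3, - 3, - 2,  -  1, - 8/9 , 1/6,1/2 , 1, 1,3/2,3.11,8, 8 ] 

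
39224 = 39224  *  1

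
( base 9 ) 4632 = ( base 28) 4af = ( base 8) 6547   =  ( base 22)71l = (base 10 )3431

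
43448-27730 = 15718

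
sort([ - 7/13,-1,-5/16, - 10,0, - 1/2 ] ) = [ - 10, - 1, - 7/13, - 1/2, - 5/16,  0]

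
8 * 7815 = 62520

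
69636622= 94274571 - 24637949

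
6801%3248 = 305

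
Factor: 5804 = 2^2 * 1451^1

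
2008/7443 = 2008/7443=0.27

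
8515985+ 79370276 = 87886261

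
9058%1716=478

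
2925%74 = 39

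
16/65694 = 8/32847 = 0.00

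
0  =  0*53710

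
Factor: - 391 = -17^1*23^1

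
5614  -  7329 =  - 1715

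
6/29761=6/29761 =0.00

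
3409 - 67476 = -64067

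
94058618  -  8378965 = 85679653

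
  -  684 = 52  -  736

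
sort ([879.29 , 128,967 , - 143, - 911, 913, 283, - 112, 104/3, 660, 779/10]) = [ - 911  , - 143 , - 112,  104/3, 779/10,128, 283,660, 879.29, 913,967 ] 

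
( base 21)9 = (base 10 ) 9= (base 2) 1001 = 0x9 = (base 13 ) 9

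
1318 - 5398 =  - 4080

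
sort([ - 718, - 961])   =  [ -961, - 718 ] 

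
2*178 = 356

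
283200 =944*300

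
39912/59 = 676 + 28/59 = 676.47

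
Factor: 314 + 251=5^1 * 113^1 = 565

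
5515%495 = 70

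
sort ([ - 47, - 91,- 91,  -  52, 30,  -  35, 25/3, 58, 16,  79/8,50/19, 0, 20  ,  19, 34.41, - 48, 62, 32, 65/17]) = [ - 91, - 91, - 52, - 48, - 47, - 35, 0, 50/19 , 65/17,25/3, 79/8, 16, 19, 20,30,32,34.41,58, 62 ]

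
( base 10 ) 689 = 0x2b1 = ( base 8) 1261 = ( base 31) m7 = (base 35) JO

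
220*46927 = 10323940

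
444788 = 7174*62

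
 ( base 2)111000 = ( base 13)44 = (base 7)110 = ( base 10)56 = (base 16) 38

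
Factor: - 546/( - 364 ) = 3/2 = 2^( - 1 )*3^1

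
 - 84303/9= - 9367=- 9367.00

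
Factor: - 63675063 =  - 3^2*23^1*307609^1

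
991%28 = 11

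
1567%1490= 77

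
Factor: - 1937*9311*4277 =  - 7^1*  13^2*47^1*149^1 *9311^1 = -  77137435739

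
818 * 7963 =6513734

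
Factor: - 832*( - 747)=2^6*3^2*13^1 * 83^1 = 621504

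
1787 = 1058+729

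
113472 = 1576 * 72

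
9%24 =9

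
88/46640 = 1/530 = 0.00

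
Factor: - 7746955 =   -  5^1*1549391^1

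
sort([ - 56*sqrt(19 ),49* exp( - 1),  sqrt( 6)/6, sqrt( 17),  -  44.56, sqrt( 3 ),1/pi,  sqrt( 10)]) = [ - 56 * sqrt(19 ),-44.56,1/pi, sqrt(6)/6 , sqrt( 3 ),  sqrt( 10),  sqrt(17 ),49 * exp ( - 1 )] 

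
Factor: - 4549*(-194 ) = 882506 = 2^1*97^1*4549^1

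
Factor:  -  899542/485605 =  - 2^1*5^(-1 )*7^2 *17^(- 1) * 29^( - 1)*67^1*137^1 *197^(-1)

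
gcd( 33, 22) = 11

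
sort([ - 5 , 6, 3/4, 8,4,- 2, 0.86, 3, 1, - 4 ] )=[ - 5 , - 4,-2,3/4, 0.86,1 , 3 , 4 , 6, 8]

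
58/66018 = 29/33009 = 0.00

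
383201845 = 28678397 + 354523448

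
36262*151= 5475562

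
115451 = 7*16493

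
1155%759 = 396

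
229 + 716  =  945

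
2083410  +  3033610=5117020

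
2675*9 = 24075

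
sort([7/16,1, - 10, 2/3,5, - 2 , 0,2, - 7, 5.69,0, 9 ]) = [ - 10, - 7 , - 2,0,0,7/16,2/3,  1,2, 5 , 5.69,9 ]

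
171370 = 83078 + 88292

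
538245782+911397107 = 1449642889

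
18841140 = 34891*540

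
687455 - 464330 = 223125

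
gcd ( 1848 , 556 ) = 4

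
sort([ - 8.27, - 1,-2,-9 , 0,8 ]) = [ - 9,  -  8.27,-2,-1, 0,8]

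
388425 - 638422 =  - 249997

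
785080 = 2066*380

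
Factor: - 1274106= -2^1*3^1*131^1*1621^1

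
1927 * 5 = 9635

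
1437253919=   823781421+613472498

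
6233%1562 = 1547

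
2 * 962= 1924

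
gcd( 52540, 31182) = 2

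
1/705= 1/705 = 0.00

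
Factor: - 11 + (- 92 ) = -103 = - 103^1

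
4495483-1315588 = 3179895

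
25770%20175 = 5595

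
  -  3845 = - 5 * 769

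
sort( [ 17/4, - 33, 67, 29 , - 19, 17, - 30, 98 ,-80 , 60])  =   [ - 80, - 33, - 30, - 19, 17/4, 17,29,60, 67, 98]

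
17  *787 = 13379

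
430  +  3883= 4313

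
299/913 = 299/913=0.33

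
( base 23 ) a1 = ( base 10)231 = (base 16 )E7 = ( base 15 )106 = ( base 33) 70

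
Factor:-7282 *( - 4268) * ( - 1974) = - 61351083024 = - 2^4*3^1*7^1*11^2*47^1 * 97^1 *331^1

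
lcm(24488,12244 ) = 24488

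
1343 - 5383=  - 4040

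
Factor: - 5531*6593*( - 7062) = 257522065746=2^1 * 3^1 * 11^1*19^1*107^1*347^1* 5531^1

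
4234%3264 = 970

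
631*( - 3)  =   - 1893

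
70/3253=70/3253=0.02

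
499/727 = 499/727 = 0.69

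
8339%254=211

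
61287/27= 2269 + 8/9 = 2269.89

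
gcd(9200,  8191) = 1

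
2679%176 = 39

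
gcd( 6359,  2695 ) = 1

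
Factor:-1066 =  - 2^1*13^1 * 41^1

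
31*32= 992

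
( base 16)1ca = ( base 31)EO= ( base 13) 293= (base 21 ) 10H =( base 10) 458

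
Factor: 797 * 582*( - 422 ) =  - 195746388 = -2^2*3^1* 97^1*211^1 *797^1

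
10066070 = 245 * 41086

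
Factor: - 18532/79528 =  - 4633/19882 = - 2^( - 1 )*41^1*113^1*9941^( - 1)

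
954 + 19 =973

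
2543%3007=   2543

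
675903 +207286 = 883189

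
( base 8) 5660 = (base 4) 232300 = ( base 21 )6GA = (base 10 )2992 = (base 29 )3g5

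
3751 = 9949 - 6198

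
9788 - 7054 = 2734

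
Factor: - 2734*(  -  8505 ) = 2^1*3^5*5^1*7^1*1367^1 = 23252670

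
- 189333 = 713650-902983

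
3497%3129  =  368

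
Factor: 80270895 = 3^1*5^1*43^1*97^1*1283^1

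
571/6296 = 571/6296= 0.09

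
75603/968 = 6873/88 = 78.10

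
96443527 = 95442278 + 1001249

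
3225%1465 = 295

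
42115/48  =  877 +19/48 = 877.40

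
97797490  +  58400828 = 156198318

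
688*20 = 13760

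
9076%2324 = 2104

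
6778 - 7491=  - 713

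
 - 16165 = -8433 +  - 7732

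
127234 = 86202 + 41032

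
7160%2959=1242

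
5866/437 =5866/437  =  13.42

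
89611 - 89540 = 71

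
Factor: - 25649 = -13^1* 1973^1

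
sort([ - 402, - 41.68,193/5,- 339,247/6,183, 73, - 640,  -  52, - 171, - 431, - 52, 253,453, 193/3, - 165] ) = [ - 640, - 431, - 402,-339,-171, - 165, - 52, - 52, - 41.68,193/5,247/6,  193/3,  73,183,253,453]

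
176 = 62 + 114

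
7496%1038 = 230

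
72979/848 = 86 + 51/848=86.06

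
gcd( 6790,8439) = 97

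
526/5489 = 526/5489 = 0.10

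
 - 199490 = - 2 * 99745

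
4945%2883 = 2062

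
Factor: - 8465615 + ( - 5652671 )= - 2^1* 7^1*13^1*77573^1   =  - 14118286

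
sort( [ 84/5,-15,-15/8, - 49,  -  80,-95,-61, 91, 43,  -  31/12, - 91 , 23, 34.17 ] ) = [ -95, - 91,  -  80,  -  61, - 49,  -  15,  -  31/12,  -  15/8, 84/5, 23,34.17, 43,  91]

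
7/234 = 7/234 = 0.03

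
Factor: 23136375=3^1*5^3*103^1 * 599^1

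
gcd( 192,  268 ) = 4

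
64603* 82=5297446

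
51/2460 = 17/820 = 0.02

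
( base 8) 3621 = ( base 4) 132101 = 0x791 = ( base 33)1pn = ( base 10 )1937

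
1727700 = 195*8860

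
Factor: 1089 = 3^2 * 11^2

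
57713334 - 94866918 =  - 37153584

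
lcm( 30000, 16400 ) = 1230000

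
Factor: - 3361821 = -3^1*1120607^1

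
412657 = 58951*7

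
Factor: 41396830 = 2^1*5^1*463^1*8941^1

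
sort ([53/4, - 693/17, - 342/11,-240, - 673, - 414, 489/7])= [ -673, - 414,-240, - 693/17, - 342/11, 53/4 , 489/7]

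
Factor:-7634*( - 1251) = 2^1*3^2*11^1 * 139^1*347^1= 9550134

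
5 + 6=11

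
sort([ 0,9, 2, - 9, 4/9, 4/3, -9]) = [ - 9, - 9,0 , 4/9, 4/3,2, 9]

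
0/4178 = 0 = 0.00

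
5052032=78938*64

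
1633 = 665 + 968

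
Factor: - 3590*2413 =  - 8662670= - 2^1  *  5^1*19^1*  127^1*359^1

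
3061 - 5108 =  - 2047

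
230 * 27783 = 6390090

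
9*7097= 63873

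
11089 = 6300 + 4789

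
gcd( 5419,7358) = 1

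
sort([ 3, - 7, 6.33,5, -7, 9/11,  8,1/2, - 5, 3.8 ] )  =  [-7, - 7, - 5,1/2,9/11,3, 3.8, 5,  6.33,8]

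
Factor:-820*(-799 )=655180 = 2^2 * 5^1*17^1*41^1*47^1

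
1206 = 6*201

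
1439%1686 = 1439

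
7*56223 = 393561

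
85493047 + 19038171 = 104531218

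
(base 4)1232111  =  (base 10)7061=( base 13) 32a2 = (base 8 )15625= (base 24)c65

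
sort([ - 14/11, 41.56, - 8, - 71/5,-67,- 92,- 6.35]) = [ -92, - 67, - 71/5, -8, - 6.35, - 14/11, 41.56]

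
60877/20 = 3043 + 17/20= 3043.85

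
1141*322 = 367402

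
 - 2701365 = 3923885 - 6625250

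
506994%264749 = 242245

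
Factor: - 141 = -3^1*47^1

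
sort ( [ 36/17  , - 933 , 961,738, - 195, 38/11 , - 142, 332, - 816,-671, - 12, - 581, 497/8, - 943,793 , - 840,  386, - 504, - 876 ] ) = [- 943, - 933 , - 876, - 840 , - 816, - 671,-581, - 504,-195, - 142, - 12 , 36/17, 38/11, 497/8,  332,386, 738,  793, 961]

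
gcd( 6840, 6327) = 171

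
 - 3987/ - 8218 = 3987/8218 = 0.49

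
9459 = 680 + 8779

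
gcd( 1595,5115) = 55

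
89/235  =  89/235=   0.38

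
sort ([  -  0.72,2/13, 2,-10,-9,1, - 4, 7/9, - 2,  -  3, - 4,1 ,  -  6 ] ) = [ - 10, - 9, - 6, - 4 ,-4, - 3, - 2 ,-0.72,2/13, 7/9,1,1, 2 ] 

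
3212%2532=680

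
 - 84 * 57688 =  - 4845792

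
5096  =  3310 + 1786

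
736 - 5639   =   - 4903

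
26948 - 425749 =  - 398801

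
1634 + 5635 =7269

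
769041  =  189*4069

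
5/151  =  5/151 = 0.03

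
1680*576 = 967680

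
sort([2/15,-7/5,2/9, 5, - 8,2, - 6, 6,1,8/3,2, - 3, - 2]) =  [-8,-6,-3, - 2, - 7/5,  2/15,2/9,1,2,  2, 8/3,5, 6]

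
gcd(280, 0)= 280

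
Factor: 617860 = 2^2 * 5^1*30893^1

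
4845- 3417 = 1428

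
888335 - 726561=161774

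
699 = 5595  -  4896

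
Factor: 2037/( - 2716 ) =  - 3/4 = - 2^( - 2) * 3^1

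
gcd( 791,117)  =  1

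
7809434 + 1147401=8956835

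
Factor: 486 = 2^1*3^5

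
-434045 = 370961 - 805006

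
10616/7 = 1516+4/7 = 1516.57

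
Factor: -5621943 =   -  3^1*31^1 * 61^1 *991^1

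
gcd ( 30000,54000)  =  6000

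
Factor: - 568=  -  2^3*71^1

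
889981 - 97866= 792115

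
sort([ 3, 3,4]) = [ 3, 3,4]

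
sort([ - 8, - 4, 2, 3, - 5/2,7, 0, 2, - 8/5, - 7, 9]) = [ - 8 , - 7,- 4, - 5/2 , - 8/5, 0, 2 , 2,3, 7, 9]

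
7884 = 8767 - 883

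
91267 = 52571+38696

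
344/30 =172/15 = 11.47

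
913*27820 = 25399660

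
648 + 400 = 1048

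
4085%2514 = 1571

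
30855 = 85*363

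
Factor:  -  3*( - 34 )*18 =2^2 * 3^3*17^1 = 1836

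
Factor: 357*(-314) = - 2^1*3^1*7^1*17^1  *  157^1 = - 112098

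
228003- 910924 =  - 682921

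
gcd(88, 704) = 88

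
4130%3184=946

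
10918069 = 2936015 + 7982054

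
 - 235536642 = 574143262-809679904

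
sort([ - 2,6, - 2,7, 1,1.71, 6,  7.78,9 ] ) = [ - 2,-2,1,1.71,6, 6, 7,7.78 , 9 ] 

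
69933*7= 489531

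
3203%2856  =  347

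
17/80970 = 17/80970=0.00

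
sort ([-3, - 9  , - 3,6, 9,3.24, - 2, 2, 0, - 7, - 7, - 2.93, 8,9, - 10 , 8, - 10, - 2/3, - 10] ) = [ - 10, - 10,-10, - 9 ,-7, - 7, - 3, - 3, - 2.93, - 2, - 2/3, 0, 2, 3.24,6, 8, 8,9, 9]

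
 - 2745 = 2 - 2747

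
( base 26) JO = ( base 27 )J5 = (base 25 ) ki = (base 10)518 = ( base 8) 1006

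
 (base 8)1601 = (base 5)12042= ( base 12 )629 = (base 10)897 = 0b1110000001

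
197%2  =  1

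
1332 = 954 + 378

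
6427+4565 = 10992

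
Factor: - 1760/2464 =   -  5/7 = - 5^1*7^ ( - 1)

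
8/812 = 2/203 = 0.01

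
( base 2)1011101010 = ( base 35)LB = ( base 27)10H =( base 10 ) 746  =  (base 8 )1352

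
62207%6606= 2753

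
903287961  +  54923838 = 958211799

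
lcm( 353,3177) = 3177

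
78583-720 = 77863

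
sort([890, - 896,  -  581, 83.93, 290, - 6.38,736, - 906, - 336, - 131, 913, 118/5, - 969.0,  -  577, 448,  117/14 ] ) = [ - 969.0,-906, - 896, - 581, - 577 , - 336, -131, - 6.38,117/14, 118/5,83.93,290,448,736,890,  913]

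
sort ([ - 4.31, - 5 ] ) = [ - 5, - 4.31]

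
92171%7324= 4283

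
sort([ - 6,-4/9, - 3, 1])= [-6, - 3, -4/9, 1]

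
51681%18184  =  15313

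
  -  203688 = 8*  ( - 25461 )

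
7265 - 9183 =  - 1918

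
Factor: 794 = 2^1*397^1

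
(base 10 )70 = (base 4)1012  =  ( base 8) 106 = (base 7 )130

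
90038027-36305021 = 53733006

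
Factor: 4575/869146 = 2^( - 1 ) * 3^1*5^2 *61^1*434573^ ( - 1 ) 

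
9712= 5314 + 4398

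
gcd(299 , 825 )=1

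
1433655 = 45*31859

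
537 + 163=700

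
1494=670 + 824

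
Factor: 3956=2^2*23^1*43^1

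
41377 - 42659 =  - 1282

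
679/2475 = 679/2475 = 0.27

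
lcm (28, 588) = 588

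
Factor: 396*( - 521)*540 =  - 111410640=- 2^4*3^5*5^1*11^1*521^1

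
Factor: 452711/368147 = 7^2 * 13^(-1)*9239^1*28319^ (-1)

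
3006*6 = 18036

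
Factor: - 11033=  - 11^1*17^1*59^1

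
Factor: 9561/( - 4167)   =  -3187/1389 = -3^( - 1)*463^( - 1) * 3187^1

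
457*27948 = 12772236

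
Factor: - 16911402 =-2^1*3^1*307^1 *9181^1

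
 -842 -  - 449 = - 393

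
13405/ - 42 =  - 1915/6= - 319.17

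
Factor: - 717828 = - 2^2*3^1*41^1* 1459^1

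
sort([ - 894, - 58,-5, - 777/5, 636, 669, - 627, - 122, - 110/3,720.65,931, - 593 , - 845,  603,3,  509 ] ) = [ - 894, - 845, - 627, - 593 ,- 777/5,-122, - 58 , - 110/3, - 5, 3,509, 603, 636, 669,720.65  ,  931]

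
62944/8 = 7868  =  7868.00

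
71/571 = 71/571 = 0.12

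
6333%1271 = 1249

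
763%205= 148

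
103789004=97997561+5791443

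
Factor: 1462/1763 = 34/41 = 2^1*17^1*41^(-1 ) 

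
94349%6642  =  1361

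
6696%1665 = 36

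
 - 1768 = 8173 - 9941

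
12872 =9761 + 3111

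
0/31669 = 0 = 0.00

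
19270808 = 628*30686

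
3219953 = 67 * 48059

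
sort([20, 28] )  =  [ 20, 28] 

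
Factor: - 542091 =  - 3^1*11^1 * 16427^1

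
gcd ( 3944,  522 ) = 58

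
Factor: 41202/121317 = 18/53= 2^1 * 3^2*53^(- 1 )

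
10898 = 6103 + 4795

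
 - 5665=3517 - 9182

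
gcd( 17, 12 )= 1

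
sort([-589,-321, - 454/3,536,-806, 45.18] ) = [ - 806, - 589, - 321, - 454/3,45.18 , 536 ] 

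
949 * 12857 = 12201293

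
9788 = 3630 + 6158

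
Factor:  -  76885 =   -  5^1*15377^1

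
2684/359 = 2684/359=7.48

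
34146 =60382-26236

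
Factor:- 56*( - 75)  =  2^3*3^1*5^2*7^1  =  4200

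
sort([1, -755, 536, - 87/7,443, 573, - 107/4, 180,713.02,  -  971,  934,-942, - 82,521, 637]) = [ - 971, - 942, -755, - 82, - 107/4, - 87/7,1, 180 , 443, 521, 536,  573, 637, 713.02,934]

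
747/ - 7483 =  - 747/7483 = - 0.10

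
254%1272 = 254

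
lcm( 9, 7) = 63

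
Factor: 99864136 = 2^3 * 12483017^1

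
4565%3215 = 1350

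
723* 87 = 62901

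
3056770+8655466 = 11712236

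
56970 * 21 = 1196370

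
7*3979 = 27853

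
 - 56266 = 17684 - 73950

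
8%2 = 0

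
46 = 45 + 1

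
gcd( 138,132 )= 6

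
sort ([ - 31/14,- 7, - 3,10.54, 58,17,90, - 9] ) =[ - 9, - 7, - 3,  -  31/14, 10.54, 17, 58, 90 ] 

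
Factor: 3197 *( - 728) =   -  2^3*7^1*13^1*23^1*139^1 = - 2327416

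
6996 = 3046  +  3950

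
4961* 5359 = 26585999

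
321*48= 15408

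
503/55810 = 503/55810 =0.01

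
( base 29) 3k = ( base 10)107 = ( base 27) 3q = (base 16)6b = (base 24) 4b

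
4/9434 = 2/4717 = 0.00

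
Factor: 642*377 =242034 = 2^1*3^1*13^1 * 29^1*107^1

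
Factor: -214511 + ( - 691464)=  - 905975= - 5^2 * 7^1* 31^1*167^1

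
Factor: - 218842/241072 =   -  2^(-3 ) * 61^( - 1 )*443^1 = - 443/488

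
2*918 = 1836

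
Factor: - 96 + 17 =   -  79 = - 79^1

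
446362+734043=1180405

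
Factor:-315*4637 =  - 3^2*5^1* 7^1*4637^1 = - 1460655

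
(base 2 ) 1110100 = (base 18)68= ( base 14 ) 84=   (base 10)116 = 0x74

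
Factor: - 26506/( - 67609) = 2^1*17^( - 1 )*29^1*41^( - 1 )*97^(  -  1) *457^1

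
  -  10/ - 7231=10/7231 =0.00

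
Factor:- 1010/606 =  - 3^( - 1)*5^1 = -  5/3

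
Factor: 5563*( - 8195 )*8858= -2^1 * 5^1*11^1 * 43^1*103^1*149^1*5563^1= -  403825457530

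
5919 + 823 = 6742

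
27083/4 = 6770 + 3/4 =6770.75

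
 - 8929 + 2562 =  - 6367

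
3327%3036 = 291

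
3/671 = 3/671 = 0.00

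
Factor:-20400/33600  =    -  17/28 = -2^ (-2)*7^(-1 )*17^1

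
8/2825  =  8/2825  =  0.00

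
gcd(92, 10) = 2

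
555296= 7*79328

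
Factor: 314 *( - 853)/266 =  - 7^( - 1 ) *19^( - 1) * 157^1 * 853^1 = - 133921/133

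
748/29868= 187/7467 = 0.03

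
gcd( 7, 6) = 1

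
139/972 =139/972  =  0.14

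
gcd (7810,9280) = 10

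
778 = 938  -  160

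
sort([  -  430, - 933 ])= [  -  933,-430]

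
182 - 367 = - 185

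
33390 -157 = 33233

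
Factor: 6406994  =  2^1*11^1*17^1*37^1*463^1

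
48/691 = 48/691 = 0.07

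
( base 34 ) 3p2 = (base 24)7C0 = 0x10e0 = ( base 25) 6mk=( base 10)4320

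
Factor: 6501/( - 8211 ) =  -2167/2737 =- 7^(-1) * 11^1 * 17^( - 1)*23^( - 1) * 197^1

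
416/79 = 416/79 = 5.27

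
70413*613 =43163169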